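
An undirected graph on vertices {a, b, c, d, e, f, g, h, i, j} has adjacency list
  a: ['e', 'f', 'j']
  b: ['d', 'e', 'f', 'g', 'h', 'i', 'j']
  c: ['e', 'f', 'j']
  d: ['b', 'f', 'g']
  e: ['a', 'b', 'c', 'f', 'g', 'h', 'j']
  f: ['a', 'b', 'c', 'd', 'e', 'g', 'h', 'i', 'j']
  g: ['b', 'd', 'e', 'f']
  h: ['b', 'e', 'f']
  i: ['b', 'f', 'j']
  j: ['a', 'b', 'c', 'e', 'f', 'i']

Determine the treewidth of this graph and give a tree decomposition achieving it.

The largest bag has 4 vertices, giving width 3; this decomposition certifies tw(G) ≤ 3. For the lower bound, the 4 vertices {c, e, f, j} are pairwise adjacent, and any tree decomposition puts a clique entirely inside one bag — forcing width ≥ 3. Hence tw(G) = 3 exactly.

Treewidth 3.
Bags: B1 = {b, e, f, j}  B2 = {b, e, f, g}  B3 = {b, d, f, g}  B4 = {b, e, f, h}  B5 = {a, e, f, j}  B6 = {c, e, f, j}  B7 = {b, f, i, j}
Tree: B1–B2, B2–B3, B2–B4, B1–B5, B1–B6, B1–B7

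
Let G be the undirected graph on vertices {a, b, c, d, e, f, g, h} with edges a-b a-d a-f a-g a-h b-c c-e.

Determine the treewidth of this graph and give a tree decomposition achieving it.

Treewidth 1.
One such decomposition:
Bags: B1 = {a, g}  B2 = {a, b}  B3 = {b, c}  B4 = {a, h}  B5 = {a, f}  B6 = {a, d}  B7 = {c, e}
Tree: B1–B2, B2–B3, B2–B4, B2–B5, B1–B6, B3–B7

Each bag holds 2 vertices, so the decomposition has width 1, which upper-bounds the treewidth. G has an edge, so its treewidth is at least 1. The upper and lower bounds meet at 1, so that is the treewidth.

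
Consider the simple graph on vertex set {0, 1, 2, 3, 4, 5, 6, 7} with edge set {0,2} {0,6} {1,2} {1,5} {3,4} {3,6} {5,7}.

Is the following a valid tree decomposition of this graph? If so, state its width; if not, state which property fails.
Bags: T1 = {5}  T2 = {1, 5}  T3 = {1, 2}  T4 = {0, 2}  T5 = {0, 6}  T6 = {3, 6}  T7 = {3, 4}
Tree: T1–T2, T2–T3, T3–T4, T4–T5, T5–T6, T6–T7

No — vertex 7 appears in no bag.

A tree decomposition must satisfy three properties: every vertex lies in some bag; for every edge, both endpoints lie together in some bag; and for every vertex, the bags containing it form a connected subtree. Here vertex 7 appears in no bag, so the decomposition is invalid.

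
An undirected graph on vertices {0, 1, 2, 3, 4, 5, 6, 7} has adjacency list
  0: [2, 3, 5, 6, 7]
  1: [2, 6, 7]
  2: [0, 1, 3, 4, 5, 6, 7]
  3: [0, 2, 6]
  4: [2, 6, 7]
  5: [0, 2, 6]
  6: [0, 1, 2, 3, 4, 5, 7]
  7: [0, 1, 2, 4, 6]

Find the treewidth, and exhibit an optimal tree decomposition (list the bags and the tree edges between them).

Each bag holds 4 vertices, so the decomposition has width 3, which upper-bounds the treewidth. Conversely, {0, 2, 3, 6} is a clique of size 4, and the vertices of any clique must share a bag in every tree decomposition; so some bag has ≥ 4 vertices and tw(G) ≥ 3. Therefore the treewidth is 3.

Treewidth 3.
Bags: B1 = {0, 2, 6, 7}  B2 = {1, 2, 6, 7}  B3 = {2, 4, 6, 7}  B4 = {0, 2, 5, 6}  B5 = {0, 2, 3, 6}
Tree: B1–B2, B1–B3, B1–B4, B4–B5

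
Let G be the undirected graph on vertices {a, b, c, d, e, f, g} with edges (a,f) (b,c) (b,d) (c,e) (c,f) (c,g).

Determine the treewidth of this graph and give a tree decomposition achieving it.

Each bag holds 2 vertices, so the decomposition has width 1, which upper-bounds the treewidth. Any graph with an edge has treewidth ≥ 1, and G has the edge b–c. The upper and lower bounds meet at 1, so that is the treewidth.

Treewidth 1.
One optimal decomposition is:
Bags: B1 = {b, c}  B2 = {b, d}  B3 = {c, g}  B4 = {c, e}  B5 = {c, f}  B6 = {a, f}
Tree: B1–B2, B1–B3, B1–B4, B4–B5, B5–B6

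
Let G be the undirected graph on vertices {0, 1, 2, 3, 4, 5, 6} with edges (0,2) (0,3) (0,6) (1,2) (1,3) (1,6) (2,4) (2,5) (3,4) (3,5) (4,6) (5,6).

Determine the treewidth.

3

A width-3 tree decomposition is:
Bags: B1 = {2, 3, 5, 6}  B2 = {0, 2, 3, 6}  B3 = {2, 3, 4, 6}  B4 = {1, 2, 3, 6}
Tree: B1–B2, B2–B3, B3–B4
Each bag holds 4 vertices, so the decomposition has width 3, which upper-bounds the treewidth. For the lower bound: the 4 vertex sets {2,5}, {0,3}, {6}, {4} are disjoint, each induces a connected subgraph, and every pair is joined by at least one edge of G. Contracting each set to a single vertex therefore yields K_{4} as a minor, and since treewidth is minor-monotone, tw(G) ≥ tw(K_{4}) = 3. The upper and lower bounds meet at 3, so that is the treewidth.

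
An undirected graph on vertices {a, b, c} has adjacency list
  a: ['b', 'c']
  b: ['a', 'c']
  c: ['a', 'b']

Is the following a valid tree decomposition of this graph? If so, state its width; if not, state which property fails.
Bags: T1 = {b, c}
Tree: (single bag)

No — vertex a appears in no bag.

A tree decomposition must satisfy three properties: every vertex lies in some bag; for every edge, both endpoints lie together in some bag; and for every vertex, the bags containing it form a connected subtree. Here vertex a appears in no bag, so the decomposition is invalid.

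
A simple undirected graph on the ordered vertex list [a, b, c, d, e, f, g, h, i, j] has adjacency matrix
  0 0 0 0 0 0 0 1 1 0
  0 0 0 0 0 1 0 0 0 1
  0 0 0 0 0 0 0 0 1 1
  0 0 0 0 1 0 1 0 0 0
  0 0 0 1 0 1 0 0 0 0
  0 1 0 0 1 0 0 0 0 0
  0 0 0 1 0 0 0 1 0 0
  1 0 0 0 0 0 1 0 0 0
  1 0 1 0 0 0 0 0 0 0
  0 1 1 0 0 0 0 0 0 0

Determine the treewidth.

2

A width-2 tree decomposition is:
Bags: B1 = {b, e, f}  B2 = {b, e, j}  B3 = {c, e, j}  B4 = {c, e, i}  B5 = {a, e, i}  B6 = {a, e, h}  B7 = {e, g, h}  B8 = {d, e, g}
Tree: B1–B2, B2–B3, B3–B4, B4–B5, B5–B6, B6–B7, B7–B8
Every bag has size at most 3, so the width is 3 − 1 = 2 and tw(G) ≤ 2. For the lower bound, G contains the cycle e–f–b–j–c–i–a–h–g–d–e, so G is not a forest; only forests have treewidth ≤ 1, hence tw(G) ≥ 2. The upper and lower bounds meet at 2, so that is the treewidth.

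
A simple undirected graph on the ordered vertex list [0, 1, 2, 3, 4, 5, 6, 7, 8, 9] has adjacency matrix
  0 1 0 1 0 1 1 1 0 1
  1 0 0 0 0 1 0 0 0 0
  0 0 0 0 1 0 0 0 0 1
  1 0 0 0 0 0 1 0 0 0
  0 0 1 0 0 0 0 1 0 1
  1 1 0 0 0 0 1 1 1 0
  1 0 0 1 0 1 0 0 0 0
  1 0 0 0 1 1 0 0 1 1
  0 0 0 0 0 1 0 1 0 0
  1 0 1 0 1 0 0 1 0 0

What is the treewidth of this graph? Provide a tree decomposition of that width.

Every bag has size at most 3, so the width is 3 − 1 = 2 and tw(G) ≤ 2. Conversely, {0, 7, 9} is a clique of size 3, and the vertices of any clique must share a bag in every tree decomposition; so some bag has ≥ 3 vertices and tw(G) ≥ 2. Therefore the treewidth is 2.

Treewidth 2.
One optimal decomposition is:
Bags: B1 = {0, 5, 7}  B2 = {0, 7, 9}  B3 = {4, 7, 9}  B4 = {0, 5, 6}  B5 = {0, 3, 6}  B6 = {0, 1, 5}  B7 = {5, 7, 8}  B8 = {2, 4, 9}
Tree: B1–B2, B2–B3, B1–B4, B4–B5, B1–B6, B1–B7, B3–B8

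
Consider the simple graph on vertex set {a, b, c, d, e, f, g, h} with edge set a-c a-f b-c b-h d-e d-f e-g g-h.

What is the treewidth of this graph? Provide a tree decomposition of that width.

The largest bag has 3 vertices, giving width 2; this decomposition certifies tw(G) ≤ 2. The edges g–e–d–f–a–c–b–h–g form a cycle, so G is not a tree and its treewidth is at least 2. Hence tw(G) = 2 exactly.

Treewidth 2.
Bags: B1 = {d, e, g}  B2 = {d, f, g}  B3 = {a, f, g}  B4 = {a, c, g}  B5 = {b, c, g}  B6 = {b, g, h}
Tree: B1–B2, B2–B3, B3–B4, B4–B5, B5–B6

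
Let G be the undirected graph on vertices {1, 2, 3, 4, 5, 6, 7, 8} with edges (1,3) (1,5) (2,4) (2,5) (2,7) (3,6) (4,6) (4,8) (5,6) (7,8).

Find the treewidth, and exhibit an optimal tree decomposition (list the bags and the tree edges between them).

Each bag holds 3 vertices, so the decomposition has width 2, which upper-bounds the treewidth. For the lower bound, G contains the cycle 8–7–2–4–8, so G is not a forest; only forests have treewidth ≤ 1, hence tw(G) ≥ 2. Hence tw(G) = 2 exactly.

Treewidth 2.
One optimal decomposition is:
Bags: B1 = {4, 7, 8}  B2 = {2, 4, 7}  B3 = {2, 4, 6}  B4 = {2, 5, 6}  B5 = {3, 5, 6}  B6 = {1, 3, 5}
Tree: B1–B2, B2–B3, B3–B4, B4–B5, B5–B6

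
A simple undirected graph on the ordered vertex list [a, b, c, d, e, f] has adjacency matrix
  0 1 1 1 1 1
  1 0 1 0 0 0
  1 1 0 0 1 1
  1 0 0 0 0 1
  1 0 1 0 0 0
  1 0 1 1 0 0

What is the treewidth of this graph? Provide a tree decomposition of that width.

Treewidth 2.
One optimal decomposition is:
Bags: B1 = {a, b, c}  B2 = {a, c, f}  B3 = {a, c, e}  B4 = {a, d, f}
Tree: B1–B2, B1–B3, B2–B4

Each bag holds 3 vertices, so the decomposition has width 2, which upper-bounds the treewidth. For the lower bound, the 3 vertices {a, d, f} are pairwise adjacent, and any tree decomposition puts a clique entirely inside one bag — forcing width ≥ 2. The upper and lower bounds meet at 2, so that is the treewidth.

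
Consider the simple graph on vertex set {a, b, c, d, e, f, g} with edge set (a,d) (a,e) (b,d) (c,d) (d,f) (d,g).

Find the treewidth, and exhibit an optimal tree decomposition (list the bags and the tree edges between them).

Treewidth 1.
Bags: B1 = {a, d}  B2 = {d, g}  B3 = {b, d}  B4 = {a, e}  B5 = {c, d}  B6 = {d, f}
Tree: B1–B2, B1–B3, B1–B4, B3–B5, B1–B6

The largest bag has 2 vertices, giving width 1; this decomposition certifies tw(G) ≤ 1. Any graph with an edge has treewidth ≥ 1, and G has the edge d–a. Hence tw(G) = 1 exactly.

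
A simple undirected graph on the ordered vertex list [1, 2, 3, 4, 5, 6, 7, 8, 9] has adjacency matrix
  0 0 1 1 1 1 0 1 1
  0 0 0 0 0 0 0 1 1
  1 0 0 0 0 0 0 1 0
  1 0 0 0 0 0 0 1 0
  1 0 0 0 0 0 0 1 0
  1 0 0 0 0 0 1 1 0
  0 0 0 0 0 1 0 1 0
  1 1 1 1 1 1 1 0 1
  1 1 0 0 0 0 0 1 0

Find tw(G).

A width-2 tree decomposition is:
Bags: B1 = {2, 8, 9}  B2 = {1, 8, 9}  B3 = {1, 6, 8}  B4 = {1, 4, 8}  B5 = {1, 3, 8}  B6 = {1, 5, 8}  B7 = {6, 7, 8}
Tree: B1–B2, B2–B3, B2–B4, B2–B5, B3–B6, B3–B7
The largest bag has 3 vertices, giving width 2; this decomposition certifies tw(G) ≤ 2. For the lower bound, the 3 vertices {1, 3, 8} are pairwise adjacent, and any tree decomposition puts a clique entirely inside one bag — forcing width ≥ 2. Therefore the treewidth is 2.

2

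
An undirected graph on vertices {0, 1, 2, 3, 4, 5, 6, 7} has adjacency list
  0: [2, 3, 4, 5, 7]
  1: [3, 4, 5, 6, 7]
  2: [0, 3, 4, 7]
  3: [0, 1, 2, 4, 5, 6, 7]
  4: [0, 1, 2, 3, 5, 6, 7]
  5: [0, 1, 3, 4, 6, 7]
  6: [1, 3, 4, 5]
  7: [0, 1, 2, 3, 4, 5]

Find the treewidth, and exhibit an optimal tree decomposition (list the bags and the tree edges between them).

Treewidth 4.
One such decomposition:
Bags: B1 = {0, 3, 4, 5, 7}  B2 = {1, 3, 4, 5, 7}  B3 = {1, 3, 4, 5, 6}  B4 = {0, 2, 3, 4, 7}
Tree: B1–B2, B2–B3, B1–B4

The largest bag has 5 vertices, giving width 4; this decomposition certifies tw(G) ≤ 4. For the lower bound, the 5 vertices {0, 2, 3, 4, 7} are pairwise adjacent, and any tree decomposition puts a clique entirely inside one bag — forcing width ≥ 4. Combining the bounds, tw(G) = 4.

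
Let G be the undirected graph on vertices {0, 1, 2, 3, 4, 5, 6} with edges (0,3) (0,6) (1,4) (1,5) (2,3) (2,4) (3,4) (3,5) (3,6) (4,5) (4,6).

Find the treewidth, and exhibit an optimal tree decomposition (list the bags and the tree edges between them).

The largest bag has 3 vertices, giving width 2; this decomposition certifies tw(G) ≤ 2. On the other hand G contains the 3-clique {1, 4, 5}. A clique must lie in a single bag of any decomposition, so no decomposition can have width below 2. The upper and lower bounds meet at 2, so that is the treewidth.

Treewidth 2.
Bags: B1 = {3, 4, 5}  B2 = {2, 3, 4}  B3 = {3, 4, 6}  B4 = {1, 4, 5}  B5 = {0, 3, 6}
Tree: B1–B2, B1–B3, B1–B4, B3–B5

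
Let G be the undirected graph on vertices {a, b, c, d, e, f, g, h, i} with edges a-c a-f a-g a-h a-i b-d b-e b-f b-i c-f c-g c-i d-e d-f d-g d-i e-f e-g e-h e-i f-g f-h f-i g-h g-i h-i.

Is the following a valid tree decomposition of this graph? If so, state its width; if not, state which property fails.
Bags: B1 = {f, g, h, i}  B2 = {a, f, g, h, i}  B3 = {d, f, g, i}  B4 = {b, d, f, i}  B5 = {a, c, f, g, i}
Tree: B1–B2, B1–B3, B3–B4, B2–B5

No — vertex e appears in no bag.

A tree decomposition must satisfy three properties: every vertex lies in some bag; for every edge, both endpoints lie together in some bag; and for every vertex, the bags containing it form a connected subtree. Here vertex e appears in no bag, so the decomposition is invalid.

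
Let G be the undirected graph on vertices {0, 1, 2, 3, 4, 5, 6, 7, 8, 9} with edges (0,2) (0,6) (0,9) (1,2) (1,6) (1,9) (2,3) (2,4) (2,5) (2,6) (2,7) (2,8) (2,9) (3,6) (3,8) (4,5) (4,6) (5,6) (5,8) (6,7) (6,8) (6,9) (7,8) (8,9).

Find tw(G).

3

A width-3 tree decomposition is:
Bags: B1 = {2, 6, 8, 9}  B2 = {2, 5, 6, 8}  B3 = {0, 2, 6, 9}  B4 = {2, 6, 7, 8}  B5 = {2, 4, 5, 6}  B6 = {1, 2, 6, 9}  B7 = {2, 3, 6, 8}
Tree: B1–B2, B1–B3, B1–B4, B2–B5, B1–B6, B4–B7
The largest bag has 4 vertices, giving width 3; this decomposition certifies tw(G) ≤ 3. For the lower bound, the 4 vertices {0, 2, 6, 9} are pairwise adjacent, and any tree decomposition puts a clique entirely inside one bag — forcing width ≥ 3. The upper and lower bounds meet at 3, so that is the treewidth.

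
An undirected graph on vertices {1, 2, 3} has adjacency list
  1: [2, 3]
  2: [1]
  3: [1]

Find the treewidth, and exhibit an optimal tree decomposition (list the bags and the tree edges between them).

Every bag has size at most 2, so the width is 2 − 1 = 1 and tw(G) ≤ 1. Any graph with an edge has treewidth ≥ 1, and G has the edge 1–2. Therefore the treewidth is 1.

Treewidth 1.
Bags: B1 = {1, 2}  B2 = {1, 3}
Tree: B1–B2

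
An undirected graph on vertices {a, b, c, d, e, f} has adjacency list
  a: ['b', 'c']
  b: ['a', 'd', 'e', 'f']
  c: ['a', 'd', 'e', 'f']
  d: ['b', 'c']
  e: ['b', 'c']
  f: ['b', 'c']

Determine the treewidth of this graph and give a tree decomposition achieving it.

Each bag holds 3 vertices, so the decomposition has width 2, which upper-bounds the treewidth. The edges b–f–c–e–b form a cycle, so G is not a tree and its treewidth is at least 2. Combining the bounds, tw(G) = 2.

Treewidth 2.
One optimal decomposition is:
Bags: B1 = {b, c, f}  B2 = {b, c, e}  B3 = {b, c, d}  B4 = {a, b, c}
Tree: B1–B2, B2–B3, B3–B4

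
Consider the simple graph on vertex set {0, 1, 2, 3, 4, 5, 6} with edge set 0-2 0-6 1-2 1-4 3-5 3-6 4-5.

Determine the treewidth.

2

A width-2 tree decomposition is:
Bags: B1 = {0, 1, 2}  B2 = {0, 1, 6}  B3 = {1, 3, 6}  B4 = {1, 3, 5}  B5 = {1, 4, 5}
Tree: B1–B2, B2–B3, B3–B4, B4–B5
The largest bag has 3 vertices, giving width 2; this decomposition certifies tw(G) ≤ 2. Since 1–2–0–6–3–5–4–1 is a cycle in G, G is not acyclic. Forests are exactly the graphs of treewidth ≤ 1, so tw(G) ≥ 2. Hence tw(G) = 2 exactly.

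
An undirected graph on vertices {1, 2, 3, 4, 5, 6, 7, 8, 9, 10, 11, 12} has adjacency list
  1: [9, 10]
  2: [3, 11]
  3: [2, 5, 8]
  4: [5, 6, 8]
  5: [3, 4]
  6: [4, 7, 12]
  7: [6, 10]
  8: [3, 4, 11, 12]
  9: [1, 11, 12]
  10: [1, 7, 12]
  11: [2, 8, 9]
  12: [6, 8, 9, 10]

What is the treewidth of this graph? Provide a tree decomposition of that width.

Treewidth 3.
One optimal decomposition is:
Bags: B1 = {2, 3, 4, 5}  B2 = {2, 3, 4, 8}  B3 = {2, 4, 8, 11}  B4 = {4, 6, 8, 11}  B5 = {6, 8, 11, 12}  B6 = {6, 9, 11, 12}  B7 = {6, 7, 9, 12}  B8 = {7, 9, 10, 12}  B9 = {1, 7, 9, 10}
Tree: B1–B2, B2–B3, B3–B4, B4–B5, B5–B6, B6–B7, B7–B8, B8–B9

Each bag holds 4 vertices, so the decomposition has width 3, which upper-bounds the treewidth. For the lower bound: the 4 vertex sets {2,3,5}, {4}, {8}, {6,9,11,12} are disjoint, each induces a connected subgraph, and every pair is joined by at least one edge of G. Contracting each set to a single vertex therefore yields K_{4} as a minor, and since treewidth is minor-monotone, tw(G) ≥ tw(K_{4}) = 3. Combining the bounds, tw(G) = 3.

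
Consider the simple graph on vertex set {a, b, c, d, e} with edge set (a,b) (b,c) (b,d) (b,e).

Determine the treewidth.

A width-1 tree decomposition is:
Bags: B1 = {a, b}  B2 = {b, c}  B3 = {b, e}  B4 = {b, d}
Tree: B1–B2, B2–B3, B1–B4
Every bag has size at most 2, so the width is 2 − 1 = 1 and tw(G) ≤ 1. Any graph with an edge has treewidth ≥ 1, and G has the edge b–a. The upper and lower bounds meet at 1, so that is the treewidth.

1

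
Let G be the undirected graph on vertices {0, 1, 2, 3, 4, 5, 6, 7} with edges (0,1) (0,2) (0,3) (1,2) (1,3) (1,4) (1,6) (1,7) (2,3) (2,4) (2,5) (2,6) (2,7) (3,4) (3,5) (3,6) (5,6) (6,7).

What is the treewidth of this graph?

A width-3 tree decomposition is:
Bags: B1 = {1, 2, 3, 6}  B2 = {2, 3, 5, 6}  B3 = {1, 2, 3, 4}  B4 = {0, 1, 2, 3}  B5 = {1, 2, 6, 7}
Tree: B1–B2, B1–B3, B3–B4, B1–B5
Each bag holds 4 vertices, so the decomposition has width 3, which upper-bounds the treewidth. Conversely, {0, 1, 2, 3} is a clique of size 4, and the vertices of any clique must share a bag in every tree decomposition; so some bag has ≥ 4 vertices and tw(G) ≥ 3. The upper and lower bounds meet at 3, so that is the treewidth.

3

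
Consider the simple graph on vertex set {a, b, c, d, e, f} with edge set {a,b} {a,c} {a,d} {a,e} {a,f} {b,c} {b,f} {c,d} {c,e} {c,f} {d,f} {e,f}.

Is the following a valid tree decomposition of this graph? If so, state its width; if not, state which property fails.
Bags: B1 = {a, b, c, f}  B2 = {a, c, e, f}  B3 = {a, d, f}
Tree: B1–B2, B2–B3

A tree decomposition must satisfy three properties: every vertex lies in some bag; for every edge, both endpoints lie together in some bag; and for every vertex, the bags containing it form a connected subtree. Here edge (c,d) lies in no bag, so the decomposition is invalid.

No — edge (c,d) lies in no bag.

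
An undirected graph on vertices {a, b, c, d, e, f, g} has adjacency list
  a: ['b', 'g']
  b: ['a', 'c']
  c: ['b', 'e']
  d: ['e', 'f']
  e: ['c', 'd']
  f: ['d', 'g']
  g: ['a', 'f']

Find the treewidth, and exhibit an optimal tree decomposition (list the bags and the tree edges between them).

The largest bag has 3 vertices, giving width 2; this decomposition certifies tw(G) ≤ 2. Since a–g–f–d–e–c–b–a is a cycle in G, G is not acyclic. Forests are exactly the graphs of treewidth ≤ 1, so tw(G) ≥ 2. Therefore the treewidth is 2.

Treewidth 2.
Bags: B1 = {a, f, g}  B2 = {a, d, f}  B3 = {a, d, e}  B4 = {a, c, e}  B5 = {a, b, c}
Tree: B1–B2, B2–B3, B3–B4, B4–B5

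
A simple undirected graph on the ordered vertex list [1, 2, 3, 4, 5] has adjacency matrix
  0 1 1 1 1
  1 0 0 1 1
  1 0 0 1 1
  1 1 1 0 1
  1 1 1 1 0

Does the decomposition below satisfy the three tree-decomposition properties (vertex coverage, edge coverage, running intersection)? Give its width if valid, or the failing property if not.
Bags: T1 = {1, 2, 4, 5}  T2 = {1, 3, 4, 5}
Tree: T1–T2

Checking the three conditions: (i) the bags cover all of {1, 2, 3, 4, 5}; (ii) for each edge, some bag contains both endpoints; (iii) the bags containing any fixed vertex form a subtree. All hold, so the decomposition is valid with width 4 − 1 = 3.

Yes; width 3.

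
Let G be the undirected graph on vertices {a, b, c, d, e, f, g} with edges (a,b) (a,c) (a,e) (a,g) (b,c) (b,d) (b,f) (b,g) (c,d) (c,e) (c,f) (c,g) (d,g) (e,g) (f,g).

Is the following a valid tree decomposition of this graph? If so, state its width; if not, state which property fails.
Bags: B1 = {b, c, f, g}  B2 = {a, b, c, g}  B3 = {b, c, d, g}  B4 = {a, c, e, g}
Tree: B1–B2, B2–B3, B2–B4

Checking the three conditions: (i) the bags cover all of {a, b, c, d, e, f, g}; (ii) for each edge, some bag contains both endpoints; (iii) the bags containing any fixed vertex form a subtree. All hold, so the decomposition is valid with width 4 − 1 = 3.

Yes; width 3.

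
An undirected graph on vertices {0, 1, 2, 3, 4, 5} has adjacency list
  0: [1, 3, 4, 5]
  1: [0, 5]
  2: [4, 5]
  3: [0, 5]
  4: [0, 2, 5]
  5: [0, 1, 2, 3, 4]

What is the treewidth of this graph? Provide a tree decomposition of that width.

Treewidth 2.
One such decomposition:
Bags: B1 = {0, 3, 5}  B2 = {0, 1, 5}  B3 = {0, 4, 5}  B4 = {2, 4, 5}
Tree: B1–B2, B2–B3, B3–B4

The largest bag has 3 vertices, giving width 2; this decomposition certifies tw(G) ≤ 2. Conversely, {0, 1, 5} is a clique of size 3, and the vertices of any clique must share a bag in every tree decomposition; so some bag has ≥ 3 vertices and tw(G) ≥ 2. Therefore the treewidth is 2.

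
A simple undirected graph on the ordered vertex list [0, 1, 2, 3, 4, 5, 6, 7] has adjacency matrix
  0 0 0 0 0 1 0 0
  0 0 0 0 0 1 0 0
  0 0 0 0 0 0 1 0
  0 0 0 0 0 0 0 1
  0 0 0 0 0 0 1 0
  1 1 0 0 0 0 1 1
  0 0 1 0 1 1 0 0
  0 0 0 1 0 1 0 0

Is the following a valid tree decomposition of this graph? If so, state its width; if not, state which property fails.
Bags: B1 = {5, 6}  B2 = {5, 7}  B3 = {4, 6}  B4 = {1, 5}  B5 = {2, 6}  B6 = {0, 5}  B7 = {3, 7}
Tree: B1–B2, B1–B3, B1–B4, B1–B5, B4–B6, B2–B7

Checking the three conditions: (i) the bags cover all of {0, 1, 2, 3, 4, 5, 6, 7}; (ii) for each edge, some bag contains both endpoints; (iii) the bags containing any fixed vertex form a subtree. All hold, so the decomposition is valid with width 2 − 1 = 1.

Yes; width 1.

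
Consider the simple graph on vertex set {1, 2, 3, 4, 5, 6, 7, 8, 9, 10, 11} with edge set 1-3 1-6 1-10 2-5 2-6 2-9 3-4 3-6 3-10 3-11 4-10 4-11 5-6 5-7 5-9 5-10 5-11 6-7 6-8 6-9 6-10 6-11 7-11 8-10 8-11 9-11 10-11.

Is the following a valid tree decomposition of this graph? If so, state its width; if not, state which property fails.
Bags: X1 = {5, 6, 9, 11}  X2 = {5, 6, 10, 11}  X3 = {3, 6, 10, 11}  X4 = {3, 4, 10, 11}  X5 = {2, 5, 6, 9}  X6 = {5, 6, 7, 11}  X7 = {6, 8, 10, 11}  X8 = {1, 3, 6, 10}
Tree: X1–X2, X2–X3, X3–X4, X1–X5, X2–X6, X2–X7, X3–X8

Every vertex of G appears in some bag (union = {1, 2, 3, 4, 5, 6, 7, 8, 9, 10, 11}); every edge is covered by a bag; and for each vertex v the set of bags containing v is connected in the bag tree. The decomposition is therefore valid. The largest bag has 4 vertices, so the width is 3.

Yes; width 3.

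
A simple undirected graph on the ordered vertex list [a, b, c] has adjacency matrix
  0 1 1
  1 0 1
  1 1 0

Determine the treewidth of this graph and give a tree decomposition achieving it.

Treewidth 2.
One optimal decomposition is:
Bags: B1 = {a, b, c}
Tree: (single bag)

With just one bag of size 3, the width is 3 − 1 = 2, so tw(G) ≤ 2. On the other hand G contains the 3-clique {a, b, c}. A clique must lie in a single bag of any decomposition, so no decomposition can have width below 2. Combining the bounds, tw(G) = 2.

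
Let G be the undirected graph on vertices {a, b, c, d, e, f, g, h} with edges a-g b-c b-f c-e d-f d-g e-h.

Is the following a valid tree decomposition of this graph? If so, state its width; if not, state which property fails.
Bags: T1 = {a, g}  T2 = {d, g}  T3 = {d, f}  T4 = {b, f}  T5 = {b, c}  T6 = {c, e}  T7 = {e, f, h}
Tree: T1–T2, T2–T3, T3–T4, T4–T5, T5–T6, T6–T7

A tree decomposition must satisfy three properties: every vertex lies in some bag; for every edge, both endpoints lie together in some bag; and for every vertex, the bags containing it form a connected subtree. Here bags containing vertex f are not connected in the tree, so the decomposition is invalid.

No — bags containing vertex f are not connected in the tree.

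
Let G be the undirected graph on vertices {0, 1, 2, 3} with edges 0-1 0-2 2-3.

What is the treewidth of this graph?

1

A width-1 tree decomposition is:
Bags: B1 = {2, 3}  B2 = {0, 2}  B3 = {0, 1}
Tree: B1–B2, B2–B3
Every bag has size at most 2, so the width is 2 − 1 = 1 and tw(G) ≤ 1. Since G has at least one edge (e.g. 3–2), it is not an edgeless graph, so tw(G) ≥ 1. The upper and lower bounds meet at 1, so that is the treewidth.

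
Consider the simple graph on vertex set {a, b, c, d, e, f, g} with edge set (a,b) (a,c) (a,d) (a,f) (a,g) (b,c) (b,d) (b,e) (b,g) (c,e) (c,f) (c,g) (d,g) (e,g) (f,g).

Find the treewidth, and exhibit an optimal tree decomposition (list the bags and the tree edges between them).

The largest bag has 4 vertices, giving width 3; this decomposition certifies tw(G) ≤ 3. For the lower bound, the 4 vertices {a, c, f, g} are pairwise adjacent, and any tree decomposition puts a clique entirely inside one bag — forcing width ≥ 3. The upper and lower bounds meet at 3, so that is the treewidth.

Treewidth 3.
One optimal decomposition is:
Bags: B1 = {a, b, c, g}  B2 = {a, b, d, g}  B3 = {a, c, f, g}  B4 = {b, c, e, g}
Tree: B1–B2, B1–B3, B1–B4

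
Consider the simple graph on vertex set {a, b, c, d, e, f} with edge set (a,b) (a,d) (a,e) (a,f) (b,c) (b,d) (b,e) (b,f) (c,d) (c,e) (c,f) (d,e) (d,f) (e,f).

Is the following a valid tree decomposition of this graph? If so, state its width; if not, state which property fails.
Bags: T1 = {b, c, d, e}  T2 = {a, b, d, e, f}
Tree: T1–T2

No — edge (f,c) lies in no bag.

A tree decomposition must satisfy three properties: every vertex lies in some bag; for every edge, both endpoints lie together in some bag; and for every vertex, the bags containing it form a connected subtree. Here edge (f,c) lies in no bag, so the decomposition is invalid.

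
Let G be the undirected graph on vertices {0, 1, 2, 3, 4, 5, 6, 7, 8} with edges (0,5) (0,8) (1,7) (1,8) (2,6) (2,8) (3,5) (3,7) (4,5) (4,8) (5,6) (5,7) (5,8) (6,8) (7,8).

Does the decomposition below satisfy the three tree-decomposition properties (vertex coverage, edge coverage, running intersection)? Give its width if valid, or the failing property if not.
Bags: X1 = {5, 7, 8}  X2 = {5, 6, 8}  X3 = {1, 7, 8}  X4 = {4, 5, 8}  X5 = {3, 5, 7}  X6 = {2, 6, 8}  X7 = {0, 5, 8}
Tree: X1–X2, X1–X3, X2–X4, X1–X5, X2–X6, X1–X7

Every vertex of G appears in some bag (union = {0, 1, 2, 3, 4, 5, 6, 7, 8}); every edge is covered by a bag; and for each vertex v the set of bags containing v is connected in the bag tree. The decomposition is therefore valid. The largest bag has 3 vertices, so the width is 2.

Yes; width 2.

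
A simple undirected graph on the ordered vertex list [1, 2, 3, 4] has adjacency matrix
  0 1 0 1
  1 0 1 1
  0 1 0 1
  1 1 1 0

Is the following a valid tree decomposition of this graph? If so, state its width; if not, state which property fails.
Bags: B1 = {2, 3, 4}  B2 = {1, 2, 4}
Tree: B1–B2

Yes; width 2.

Every vertex of G appears in some bag (union = {1, 2, 3, 4}); every edge is covered by a bag; and for each vertex v the set of bags containing v is connected in the bag tree. The decomposition is therefore valid. The largest bag has 3 vertices, so the width is 2.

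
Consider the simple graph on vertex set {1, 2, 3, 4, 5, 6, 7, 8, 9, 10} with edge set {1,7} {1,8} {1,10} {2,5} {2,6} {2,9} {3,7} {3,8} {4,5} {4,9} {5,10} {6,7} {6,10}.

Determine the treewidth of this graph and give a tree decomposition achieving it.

Every bag has size at most 3, so the width is 3 − 1 = 2 and tw(G) ≤ 2. The edges 9–4–5–2–9 form a cycle, so G is not a tree and its treewidth is at least 2. Therefore the treewidth is 2.

Treewidth 2.
One optimal decomposition is:
Bags: B1 = {2, 4, 9}  B2 = {2, 4, 5}  B3 = {2, 5, 6}  B4 = {5, 6, 10}  B5 = {6, 7, 10}  B6 = {1, 7, 10}  B7 = {1, 3, 7}  B8 = {1, 3, 8}
Tree: B1–B2, B2–B3, B3–B4, B4–B5, B5–B6, B6–B7, B7–B8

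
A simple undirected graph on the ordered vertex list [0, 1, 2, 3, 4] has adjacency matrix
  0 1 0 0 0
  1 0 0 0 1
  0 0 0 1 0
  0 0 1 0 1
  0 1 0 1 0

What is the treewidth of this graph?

A width-1 tree decomposition is:
Bags: B1 = {2, 3}  B2 = {3, 4}  B3 = {1, 4}  B4 = {0, 1}
Tree: B1–B2, B2–B3, B3–B4
Each bag holds 2 vertices, so the decomposition has width 1, which upper-bounds the treewidth. G has an edge, so its treewidth is at least 1. Hence tw(G) = 1 exactly.

1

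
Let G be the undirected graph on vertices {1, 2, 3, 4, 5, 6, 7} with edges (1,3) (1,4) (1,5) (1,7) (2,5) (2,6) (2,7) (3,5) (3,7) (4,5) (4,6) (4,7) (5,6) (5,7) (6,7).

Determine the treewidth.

3

A width-3 tree decomposition is:
Bags: B1 = {2, 5, 6, 7}  B2 = {4, 5, 6, 7}  B3 = {1, 4, 5, 7}  B4 = {1, 3, 5, 7}
Tree: B1–B2, B2–B3, B3–B4
Every bag has size at most 4, so the width is 4 − 1 = 3 and tw(G) ≤ 3. On the other hand G contains the 4-clique {1, 3, 5, 7}. A clique must lie in a single bag of any decomposition, so no decomposition can have width below 3. The upper and lower bounds meet at 3, so that is the treewidth.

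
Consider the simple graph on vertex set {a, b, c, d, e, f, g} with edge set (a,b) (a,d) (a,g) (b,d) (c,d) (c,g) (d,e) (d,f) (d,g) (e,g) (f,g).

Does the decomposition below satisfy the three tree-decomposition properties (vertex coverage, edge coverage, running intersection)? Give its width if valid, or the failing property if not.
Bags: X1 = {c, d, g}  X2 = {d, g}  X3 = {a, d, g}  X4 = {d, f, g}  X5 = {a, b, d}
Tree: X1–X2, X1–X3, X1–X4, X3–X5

No — vertex e appears in no bag.

A tree decomposition must satisfy three properties: every vertex lies in some bag; for every edge, both endpoints lie together in some bag; and for every vertex, the bags containing it form a connected subtree. Here vertex e appears in no bag, so the decomposition is invalid.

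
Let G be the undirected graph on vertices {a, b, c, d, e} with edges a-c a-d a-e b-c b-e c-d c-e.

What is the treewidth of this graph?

2

A width-2 tree decomposition is:
Bags: B1 = {a, c, e}  B2 = {b, c, e}  B3 = {a, c, d}
Tree: B1–B2, B1–B3
Every bag has size at most 3, so the width is 3 − 1 = 2 and tw(G) ≤ 2. Conversely, {a, c, d} is a clique of size 3, and the vertices of any clique must share a bag in every tree decomposition; so some bag has ≥ 3 vertices and tw(G) ≥ 2. Hence tw(G) = 2 exactly.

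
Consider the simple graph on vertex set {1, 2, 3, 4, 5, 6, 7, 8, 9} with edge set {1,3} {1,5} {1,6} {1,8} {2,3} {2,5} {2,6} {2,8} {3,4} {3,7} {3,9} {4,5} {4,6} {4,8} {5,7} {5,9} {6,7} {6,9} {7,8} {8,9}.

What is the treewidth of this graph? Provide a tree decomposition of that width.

Each bag holds 5 vertices, so the decomposition has width 4, which upper-bounds the treewidth. For the lower bound: the 5 vertex sets {6,9}, {1,5}, {2,3}, {8}, {7} are disjoint, each induces a connected subgraph, and every pair is joined by at least one edge of G. Contracting each set to a single vertex therefore yields K_{5} as a minor, and since treewidth is minor-monotone, tw(G) ≥ tw(K_{5}) = 4. Hence tw(G) = 4 exactly.

Treewidth 4.
One such decomposition:
Bags: B1 = {3, 5, 6, 8, 9}  B2 = {1, 3, 5, 6, 8}  B3 = {2, 3, 5, 6, 8}  B4 = {3, 5, 6, 7, 8}  B5 = {3, 4, 5, 6, 8}
Tree: B1–B2, B2–B3, B3–B4, B4–B5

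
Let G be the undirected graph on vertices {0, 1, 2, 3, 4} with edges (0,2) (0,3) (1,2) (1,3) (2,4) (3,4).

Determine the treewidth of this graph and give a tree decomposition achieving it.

Treewidth 2.
One optimal decomposition is:
Bags: B1 = {0, 2, 3}  B2 = {2, 3, 4}  B3 = {1, 2, 3}
Tree: B1–B2, B2–B3

Each bag holds 3 vertices, so the decomposition has width 2, which upper-bounds the treewidth. For the lower bound, G contains the cycle 0–2–4–3–0, so G is not a forest; only forests have treewidth ≤ 1, hence tw(G) ≥ 2. Hence tw(G) = 2 exactly.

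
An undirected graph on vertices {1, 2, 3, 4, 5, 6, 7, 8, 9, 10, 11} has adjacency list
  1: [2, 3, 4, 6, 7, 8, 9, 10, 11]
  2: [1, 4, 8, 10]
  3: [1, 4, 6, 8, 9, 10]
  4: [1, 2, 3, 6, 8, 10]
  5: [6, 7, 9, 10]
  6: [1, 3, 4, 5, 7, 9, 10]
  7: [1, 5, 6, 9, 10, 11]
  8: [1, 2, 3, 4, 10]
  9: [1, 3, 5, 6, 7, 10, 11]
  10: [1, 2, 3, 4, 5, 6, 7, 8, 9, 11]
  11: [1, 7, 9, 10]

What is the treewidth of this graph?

4

A width-4 tree decomposition is:
Bags: B1 = {1, 3, 6, 9, 10}  B2 = {1, 3, 4, 6, 10}  B3 = {1, 6, 7, 9, 10}  B4 = {1, 7, 9, 10, 11}  B5 = {5, 6, 7, 9, 10}  B6 = {1, 3, 4, 8, 10}  B7 = {1, 2, 4, 8, 10}
Tree: B1–B2, B1–B3, B3–B4, B3–B5, B2–B6, B6–B7
Each bag holds 5 vertices, so the decomposition has width 4, which upper-bounds the treewidth. Conversely, {1, 7, 9, 10, 11} is a clique of size 5, and the vertices of any clique must share a bag in every tree decomposition; so some bag has ≥ 5 vertices and tw(G) ≥ 4. The upper and lower bounds meet at 4, so that is the treewidth.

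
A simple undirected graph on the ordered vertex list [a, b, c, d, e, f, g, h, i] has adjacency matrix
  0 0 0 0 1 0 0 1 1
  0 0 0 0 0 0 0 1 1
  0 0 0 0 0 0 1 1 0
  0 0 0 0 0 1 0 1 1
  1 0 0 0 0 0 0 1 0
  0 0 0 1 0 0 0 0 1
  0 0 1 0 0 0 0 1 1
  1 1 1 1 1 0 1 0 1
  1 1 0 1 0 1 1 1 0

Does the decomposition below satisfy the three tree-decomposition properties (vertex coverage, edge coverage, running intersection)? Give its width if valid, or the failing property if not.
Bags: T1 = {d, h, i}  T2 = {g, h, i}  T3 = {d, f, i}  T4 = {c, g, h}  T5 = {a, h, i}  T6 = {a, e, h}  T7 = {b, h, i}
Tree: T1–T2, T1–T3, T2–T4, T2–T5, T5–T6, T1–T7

Every vertex of G appears in some bag (union = {a, b, c, d, e, f, g, h, i}); every edge is covered by a bag; and for each vertex v the set of bags containing v is connected in the bag tree. The decomposition is therefore valid. The largest bag has 3 vertices, so the width is 2.

Yes; width 2.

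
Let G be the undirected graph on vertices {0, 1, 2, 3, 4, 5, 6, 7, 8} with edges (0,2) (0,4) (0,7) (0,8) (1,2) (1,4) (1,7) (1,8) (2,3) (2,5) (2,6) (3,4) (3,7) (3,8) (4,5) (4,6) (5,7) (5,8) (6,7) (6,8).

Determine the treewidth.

A width-4 tree decomposition is:
Bags: B1 = {0, 2, 4, 7, 8}  B2 = {2, 4, 5, 7, 8}  B3 = {2, 3, 4, 7, 8}  B4 = {1, 2, 4, 7, 8}  B5 = {2, 4, 6, 7, 8}
Tree: B1–B2, B2–B3, B3–B4, B4–B5
The largest bag has 5 vertices, giving width 4; this decomposition certifies tw(G) ≤ 4. For the lower bound: the 5 vertex sets {0,7}, {5,8}, {3,4}, {2}, {1} are disjoint, each induces a connected subgraph, and every pair is joined by at least one edge of G. Contracting each set to a single vertex therefore yields K_{5} as a minor, and since treewidth is minor-monotone, tw(G) ≥ tw(K_{5}) = 4. Therefore the treewidth is 4.

4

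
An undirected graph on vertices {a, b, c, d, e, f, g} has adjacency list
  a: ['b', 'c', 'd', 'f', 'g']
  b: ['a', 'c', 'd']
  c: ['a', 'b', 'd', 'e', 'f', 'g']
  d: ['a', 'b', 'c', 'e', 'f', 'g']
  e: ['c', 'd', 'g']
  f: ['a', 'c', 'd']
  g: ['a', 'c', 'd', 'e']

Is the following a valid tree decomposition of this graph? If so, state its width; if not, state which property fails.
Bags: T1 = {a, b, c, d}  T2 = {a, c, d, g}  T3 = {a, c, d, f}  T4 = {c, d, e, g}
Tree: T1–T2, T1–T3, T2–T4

Yes; width 3.

Checking the three conditions: (i) the bags cover all of {a, b, c, d, e, f, g}; (ii) for each edge, some bag contains both endpoints; (iii) the bags containing any fixed vertex form a subtree. All hold, so the decomposition is valid with width 4 − 1 = 3.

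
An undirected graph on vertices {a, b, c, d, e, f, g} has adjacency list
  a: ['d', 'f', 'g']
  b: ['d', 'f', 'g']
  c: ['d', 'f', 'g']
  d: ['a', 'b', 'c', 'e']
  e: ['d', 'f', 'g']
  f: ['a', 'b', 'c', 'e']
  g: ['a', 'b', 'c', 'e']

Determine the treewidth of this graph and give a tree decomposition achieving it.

Every bag has size at most 4, so the width is 4 − 1 = 3 and tw(G) ≤ 3. For the lower bound: the 4 vertex sets {b,f}, {c,g}, {d}, {e} are disjoint, each induces a connected subgraph, and every pair is joined by at least one edge of G. Contracting each set to a single vertex therefore yields K_{4} as a minor, and since treewidth is minor-monotone, tw(G) ≥ tw(K_{4}) = 3. Hence tw(G) = 3 exactly.

Treewidth 3.
One optimal decomposition is:
Bags: B1 = {b, d, f, g}  B2 = {c, d, f, g}  B3 = {d, e, f, g}  B4 = {a, d, f, g}
Tree: B1–B2, B2–B3, B3–B4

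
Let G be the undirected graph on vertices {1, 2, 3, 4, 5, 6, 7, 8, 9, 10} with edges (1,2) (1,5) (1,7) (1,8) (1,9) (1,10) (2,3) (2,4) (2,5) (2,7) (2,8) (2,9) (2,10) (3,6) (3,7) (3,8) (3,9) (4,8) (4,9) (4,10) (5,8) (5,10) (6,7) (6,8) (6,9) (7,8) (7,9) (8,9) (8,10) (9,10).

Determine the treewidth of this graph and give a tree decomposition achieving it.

The largest bag has 5 vertices, giving width 4; this decomposition certifies tw(G) ≤ 4. On the other hand G contains the 5-clique {1, 2, 8, 9, 10}. A clique must lie in a single bag of any decomposition, so no decomposition can have width below 4. Combining the bounds, tw(G) = 4.

Treewidth 4.
Bags: B1 = {2, 3, 7, 8, 9}  B2 = {3, 6, 7, 8, 9}  B3 = {1, 2, 7, 8, 9}  B4 = {1, 2, 8, 9, 10}  B5 = {1, 2, 5, 8, 10}  B6 = {2, 4, 8, 9, 10}
Tree: B1–B2, B1–B3, B3–B4, B4–B5, B4–B6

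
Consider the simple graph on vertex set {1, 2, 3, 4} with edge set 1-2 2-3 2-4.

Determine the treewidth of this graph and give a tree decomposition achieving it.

The largest bag has 2 vertices, giving width 1; this decomposition certifies tw(G) ≤ 1. Any graph with an edge has treewidth ≥ 1, and G has the edge 3–2. Therefore the treewidth is 1.

Treewidth 1.
One optimal decomposition is:
Bags: B1 = {2, 3}  B2 = {1, 2}  B3 = {2, 4}
Tree: B1–B2, B1–B3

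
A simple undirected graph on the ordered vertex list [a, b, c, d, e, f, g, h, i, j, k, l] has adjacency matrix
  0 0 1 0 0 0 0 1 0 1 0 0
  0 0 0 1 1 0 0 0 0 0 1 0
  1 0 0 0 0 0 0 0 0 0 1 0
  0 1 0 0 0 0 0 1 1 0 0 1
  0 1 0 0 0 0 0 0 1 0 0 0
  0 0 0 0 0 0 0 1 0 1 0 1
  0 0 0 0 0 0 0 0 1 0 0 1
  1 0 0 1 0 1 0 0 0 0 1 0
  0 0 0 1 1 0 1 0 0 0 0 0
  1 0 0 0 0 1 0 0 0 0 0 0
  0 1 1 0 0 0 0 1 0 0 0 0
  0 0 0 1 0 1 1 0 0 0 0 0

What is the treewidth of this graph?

3

A width-3 tree decomposition is:
Bags: B1 = {b, e, g, i}  B2 = {b, d, g, i}  B3 = {b, d, g, l}  B4 = {b, d, k, l}  B5 = {d, h, k, l}  B6 = {f, h, k, l}  B7 = {c, f, h, k}  B8 = {a, c, f, h}  B9 = {a, c, f, j}
Tree: B1–B2, B2–B3, B3–B4, B4–B5, B5–B6, B6–B7, B7–B8, B8–B9
Each bag holds 4 vertices, so the decomposition has width 3, which upper-bounds the treewidth. For the lower bound: the 4 vertex sets {e,g,i}, {b}, {d}, {f,h,k,l} are disjoint, each induces a connected subgraph, and every pair is joined by at least one edge of G. Contracting each set to a single vertex therefore yields K_{4} as a minor, and since treewidth is minor-monotone, tw(G) ≥ tw(K_{4}) = 3. Combining the bounds, tw(G) = 3.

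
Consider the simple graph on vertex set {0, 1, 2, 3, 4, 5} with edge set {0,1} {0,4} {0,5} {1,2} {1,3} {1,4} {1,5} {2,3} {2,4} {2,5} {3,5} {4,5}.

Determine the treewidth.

A width-3 tree decomposition is:
Bags: B1 = {1, 2, 4, 5}  B2 = {0, 1, 4, 5}  B3 = {1, 2, 3, 5}
Tree: B1–B2, B1–B3
Every bag has size at most 4, so the width is 4 − 1 = 3 and tw(G) ≤ 3. For the lower bound, the 4 vertices {0, 1, 4, 5} are pairwise adjacent, and any tree decomposition puts a clique entirely inside one bag — forcing width ≥ 3. The upper and lower bounds meet at 3, so that is the treewidth.

3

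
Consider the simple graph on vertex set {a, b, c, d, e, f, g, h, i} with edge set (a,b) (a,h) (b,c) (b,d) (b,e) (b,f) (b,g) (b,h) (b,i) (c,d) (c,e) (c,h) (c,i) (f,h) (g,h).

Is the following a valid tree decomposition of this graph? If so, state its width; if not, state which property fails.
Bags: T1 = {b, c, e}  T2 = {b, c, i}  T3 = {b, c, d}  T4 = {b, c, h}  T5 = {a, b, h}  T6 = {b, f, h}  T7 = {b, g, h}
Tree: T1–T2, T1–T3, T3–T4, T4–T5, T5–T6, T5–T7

Every vertex of G appears in some bag (union = {a, b, c, d, e, f, g, h, i}); every edge is covered by a bag; and for each vertex v the set of bags containing v is connected in the bag tree. The decomposition is therefore valid. The largest bag has 3 vertices, so the width is 2.

Yes; width 2.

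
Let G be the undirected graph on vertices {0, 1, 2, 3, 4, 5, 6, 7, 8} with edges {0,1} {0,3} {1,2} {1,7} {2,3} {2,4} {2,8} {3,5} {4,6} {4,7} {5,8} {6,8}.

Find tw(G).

A width-3 tree decomposition is:
Bags: B1 = {1, 4, 6, 7}  B2 = {1, 2, 4, 6}  B3 = {1, 2, 6, 8}  B4 = {0, 1, 2, 8}  B5 = {0, 2, 3, 8}  B6 = {0, 3, 5, 8}
Tree: B1–B2, B2–B3, B3–B4, B4–B5, B5–B6
Every bag has size at most 4, so the width is 4 − 1 = 3 and tw(G) ≤ 3. For the lower bound: the 4 vertex sets {4,6,7}, {1}, {2}, {0,3,5,8} are disjoint, each induces a connected subgraph, and every pair is joined by at least one edge of G. Contracting each set to a single vertex therefore yields K_{4} as a minor, and since treewidth is minor-monotone, tw(G) ≥ tw(K_{4}) = 3. The upper and lower bounds meet at 3, so that is the treewidth.

3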